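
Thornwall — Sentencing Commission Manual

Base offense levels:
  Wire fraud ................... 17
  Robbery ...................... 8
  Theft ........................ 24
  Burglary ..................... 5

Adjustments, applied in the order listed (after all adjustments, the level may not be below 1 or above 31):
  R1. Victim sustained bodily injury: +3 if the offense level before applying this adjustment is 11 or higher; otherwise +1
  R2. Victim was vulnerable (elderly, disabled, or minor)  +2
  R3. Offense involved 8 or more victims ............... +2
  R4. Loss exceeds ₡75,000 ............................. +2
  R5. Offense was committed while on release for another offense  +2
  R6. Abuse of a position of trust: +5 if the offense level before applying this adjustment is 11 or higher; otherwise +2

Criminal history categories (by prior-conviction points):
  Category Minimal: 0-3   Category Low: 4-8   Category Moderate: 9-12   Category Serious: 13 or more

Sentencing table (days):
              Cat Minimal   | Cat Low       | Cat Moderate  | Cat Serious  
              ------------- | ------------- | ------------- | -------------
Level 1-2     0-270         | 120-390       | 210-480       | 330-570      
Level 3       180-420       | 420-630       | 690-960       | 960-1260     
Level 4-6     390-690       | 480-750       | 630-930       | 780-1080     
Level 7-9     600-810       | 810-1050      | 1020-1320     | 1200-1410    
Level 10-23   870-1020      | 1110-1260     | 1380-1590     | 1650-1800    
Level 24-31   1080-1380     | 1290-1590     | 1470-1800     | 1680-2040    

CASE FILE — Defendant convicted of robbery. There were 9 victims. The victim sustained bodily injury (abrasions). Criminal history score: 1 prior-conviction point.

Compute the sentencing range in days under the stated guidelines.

Base offense level for robbery: 8.
R1 applies (level before this adjustment is 8 < 11, so +1): 8 + 1 = 9.
R3 applies: 9 + 2 = 11.
R4 does not apply.
Final offense level: 11.
Criminal history: 1 prior point → Category Minimal (0-3).
Level 11 falls in the 10-23 band.
Grid: Level 10-23 × Category Minimal = 870-1020 days.

870-1020 days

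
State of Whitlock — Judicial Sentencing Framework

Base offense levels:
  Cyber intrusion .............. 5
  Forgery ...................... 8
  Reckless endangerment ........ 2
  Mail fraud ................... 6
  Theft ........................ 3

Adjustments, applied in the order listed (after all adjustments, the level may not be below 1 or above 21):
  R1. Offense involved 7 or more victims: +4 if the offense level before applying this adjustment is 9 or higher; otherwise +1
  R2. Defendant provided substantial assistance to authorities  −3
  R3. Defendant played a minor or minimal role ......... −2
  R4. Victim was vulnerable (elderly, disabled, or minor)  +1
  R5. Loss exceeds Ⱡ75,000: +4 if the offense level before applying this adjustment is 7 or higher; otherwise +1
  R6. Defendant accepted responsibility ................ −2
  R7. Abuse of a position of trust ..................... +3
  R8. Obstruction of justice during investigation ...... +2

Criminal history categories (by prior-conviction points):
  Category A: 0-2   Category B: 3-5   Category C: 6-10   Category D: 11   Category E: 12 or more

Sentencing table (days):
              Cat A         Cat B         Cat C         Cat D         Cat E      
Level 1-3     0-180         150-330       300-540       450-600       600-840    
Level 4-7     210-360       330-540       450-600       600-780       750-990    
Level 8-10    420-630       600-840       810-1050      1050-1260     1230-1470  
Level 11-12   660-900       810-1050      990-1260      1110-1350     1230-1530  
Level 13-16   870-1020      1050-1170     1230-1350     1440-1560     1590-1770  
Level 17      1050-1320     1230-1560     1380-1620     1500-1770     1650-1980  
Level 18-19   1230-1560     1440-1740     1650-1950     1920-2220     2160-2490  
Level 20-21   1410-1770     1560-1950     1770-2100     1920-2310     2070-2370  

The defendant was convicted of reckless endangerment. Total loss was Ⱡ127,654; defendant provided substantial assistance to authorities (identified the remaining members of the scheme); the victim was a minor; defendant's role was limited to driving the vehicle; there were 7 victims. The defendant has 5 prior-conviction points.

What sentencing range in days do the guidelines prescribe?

150-330 days

Base offense level for reckless endangerment: 2.
R1 applies (level before this adjustment is 2 < 9, so +1): 2 + 1 = 3.
R2 applies: 3 − 3 = 0.
R3 applies: 0 − 2 = -2.
R4 applies: -2 + 1 = -1.
R5 applies (level before this adjustment is -1 < 7, so +1): -1 + 1 = 0.
R6 does not apply.
Level 0 is below the minimum of 1; floored at 1.
Final offense level: 1.
Criminal history: 5 prior points → Category B (3-5).
Level 1 falls in the 1-3 band.
Grid: Level 1-3 × Category B = 150-330 days.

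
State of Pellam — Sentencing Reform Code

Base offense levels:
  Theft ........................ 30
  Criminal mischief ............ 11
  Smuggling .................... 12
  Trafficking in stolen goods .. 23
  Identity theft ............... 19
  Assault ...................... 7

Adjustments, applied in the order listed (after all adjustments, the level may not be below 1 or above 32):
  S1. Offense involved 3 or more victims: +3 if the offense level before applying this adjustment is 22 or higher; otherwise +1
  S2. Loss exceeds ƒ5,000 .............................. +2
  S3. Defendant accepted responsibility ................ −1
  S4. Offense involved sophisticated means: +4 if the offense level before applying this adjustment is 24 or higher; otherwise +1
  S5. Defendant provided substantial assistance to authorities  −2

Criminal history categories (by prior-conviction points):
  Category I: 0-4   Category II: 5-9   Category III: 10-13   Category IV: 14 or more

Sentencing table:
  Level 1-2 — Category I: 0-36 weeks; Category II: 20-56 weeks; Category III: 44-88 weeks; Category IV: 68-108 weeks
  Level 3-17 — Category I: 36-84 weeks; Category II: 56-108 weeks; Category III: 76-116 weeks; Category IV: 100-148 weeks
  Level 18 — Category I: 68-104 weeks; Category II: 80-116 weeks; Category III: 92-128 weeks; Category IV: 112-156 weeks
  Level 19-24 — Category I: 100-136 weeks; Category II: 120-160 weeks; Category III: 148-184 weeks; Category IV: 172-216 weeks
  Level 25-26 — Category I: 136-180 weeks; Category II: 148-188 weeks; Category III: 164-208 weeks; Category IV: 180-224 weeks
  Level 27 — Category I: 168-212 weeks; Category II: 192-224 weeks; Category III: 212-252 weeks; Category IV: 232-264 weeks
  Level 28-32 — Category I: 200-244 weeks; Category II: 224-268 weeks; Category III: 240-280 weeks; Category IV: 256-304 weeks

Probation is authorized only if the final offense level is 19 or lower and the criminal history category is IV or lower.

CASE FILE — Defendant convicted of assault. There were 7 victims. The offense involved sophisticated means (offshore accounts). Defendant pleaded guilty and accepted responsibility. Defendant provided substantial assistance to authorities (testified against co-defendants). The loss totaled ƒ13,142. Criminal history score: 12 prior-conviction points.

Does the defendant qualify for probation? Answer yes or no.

Yes

Base offense level for assault: 7.
S1 applies (level before this adjustment is 7 < 22, so +1): 7 + 1 = 8.
S2 applies: 8 + 2 = 10.
S3 applies: 10 − 1 = 9.
S4 applies (level before this adjustment is 9 < 24, so +1): 9 + 1 = 10.
S5 applies: 10 − 2 = 8.
Final offense level: 8.
Criminal history: 12 prior points → Category III (10-13).
Level 8 falls in the 3-17 band.
Grid: Level 3-17 × Category III = 76-116 weeks.
Probation check: level 8 ≤ 19 and category III ≤ IV → eligible.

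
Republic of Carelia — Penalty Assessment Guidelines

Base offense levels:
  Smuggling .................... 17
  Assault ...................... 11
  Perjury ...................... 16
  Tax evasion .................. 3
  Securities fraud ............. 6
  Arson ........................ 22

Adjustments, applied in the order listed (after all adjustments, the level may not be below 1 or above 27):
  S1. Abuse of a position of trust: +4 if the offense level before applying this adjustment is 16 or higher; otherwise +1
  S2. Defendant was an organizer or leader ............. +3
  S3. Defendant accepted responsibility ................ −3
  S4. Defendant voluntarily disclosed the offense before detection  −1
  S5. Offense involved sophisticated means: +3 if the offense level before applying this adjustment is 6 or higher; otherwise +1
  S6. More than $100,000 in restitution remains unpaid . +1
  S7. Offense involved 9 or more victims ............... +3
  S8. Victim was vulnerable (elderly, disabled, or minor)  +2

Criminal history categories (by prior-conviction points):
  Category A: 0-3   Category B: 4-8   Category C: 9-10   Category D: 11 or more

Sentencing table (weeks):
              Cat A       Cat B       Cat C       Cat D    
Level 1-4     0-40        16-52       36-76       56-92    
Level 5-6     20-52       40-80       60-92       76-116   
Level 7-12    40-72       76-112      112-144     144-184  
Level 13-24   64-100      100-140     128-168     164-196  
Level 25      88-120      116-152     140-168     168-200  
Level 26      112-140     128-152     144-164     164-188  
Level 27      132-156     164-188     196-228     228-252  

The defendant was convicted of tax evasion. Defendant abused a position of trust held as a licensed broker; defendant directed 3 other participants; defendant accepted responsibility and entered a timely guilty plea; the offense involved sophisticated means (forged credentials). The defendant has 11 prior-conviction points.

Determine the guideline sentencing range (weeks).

76-116 weeks

Base offense level for tax evasion: 3.
S1 applies (level before this adjustment is 3 < 16, so +1): 3 + 1 = 4.
S2 applies: 4 + 3 = 7.
S3 applies: 7 − 3 = 4.
S5 applies (level before this adjustment is 4 < 6, so +1): 4 + 1 = 5.
Final offense level: 5.
Criminal history: 11 prior points → Category D (11+).
Level 5 falls in the 5-6 band.
Grid: Level 5-6 × Category D = 76-116 weeks.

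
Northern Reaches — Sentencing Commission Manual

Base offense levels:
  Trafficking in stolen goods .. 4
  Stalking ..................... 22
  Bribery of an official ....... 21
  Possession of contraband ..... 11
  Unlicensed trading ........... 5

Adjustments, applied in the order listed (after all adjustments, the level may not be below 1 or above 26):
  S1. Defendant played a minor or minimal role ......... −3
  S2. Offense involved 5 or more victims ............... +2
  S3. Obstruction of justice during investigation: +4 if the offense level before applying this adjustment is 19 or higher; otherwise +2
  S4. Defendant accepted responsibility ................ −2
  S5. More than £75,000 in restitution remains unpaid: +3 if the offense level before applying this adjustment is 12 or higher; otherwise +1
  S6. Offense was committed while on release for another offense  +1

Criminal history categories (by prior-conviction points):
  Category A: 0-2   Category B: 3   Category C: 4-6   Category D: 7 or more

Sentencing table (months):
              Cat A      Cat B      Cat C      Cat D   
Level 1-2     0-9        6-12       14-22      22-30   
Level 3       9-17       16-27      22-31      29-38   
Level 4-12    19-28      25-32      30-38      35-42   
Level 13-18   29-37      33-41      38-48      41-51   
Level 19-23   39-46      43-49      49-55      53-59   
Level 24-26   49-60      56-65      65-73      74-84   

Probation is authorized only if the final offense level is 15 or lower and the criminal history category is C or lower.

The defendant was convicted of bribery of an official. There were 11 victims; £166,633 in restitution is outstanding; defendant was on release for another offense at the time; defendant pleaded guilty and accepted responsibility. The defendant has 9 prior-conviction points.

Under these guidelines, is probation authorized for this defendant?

No

Base offense level for bribery of an official: 21.
S2 applies: 21 + 2 = 23.
S3 does not apply.
S4 applies: 23 − 2 = 21.
S5 applies (level before this adjustment is 21 ≥ 12, so +3): 21 + 3 = 24.
S6 applies: 24 + 1 = 25.
Final offense level: 25.
Criminal history: 9 prior points → Category D (7+).
Level 25 falls in the 24-26 band.
Grid: Level 24-26 × Category D = 74-84 months.
Probation check: level 25 > 15 and category D > C → not eligible.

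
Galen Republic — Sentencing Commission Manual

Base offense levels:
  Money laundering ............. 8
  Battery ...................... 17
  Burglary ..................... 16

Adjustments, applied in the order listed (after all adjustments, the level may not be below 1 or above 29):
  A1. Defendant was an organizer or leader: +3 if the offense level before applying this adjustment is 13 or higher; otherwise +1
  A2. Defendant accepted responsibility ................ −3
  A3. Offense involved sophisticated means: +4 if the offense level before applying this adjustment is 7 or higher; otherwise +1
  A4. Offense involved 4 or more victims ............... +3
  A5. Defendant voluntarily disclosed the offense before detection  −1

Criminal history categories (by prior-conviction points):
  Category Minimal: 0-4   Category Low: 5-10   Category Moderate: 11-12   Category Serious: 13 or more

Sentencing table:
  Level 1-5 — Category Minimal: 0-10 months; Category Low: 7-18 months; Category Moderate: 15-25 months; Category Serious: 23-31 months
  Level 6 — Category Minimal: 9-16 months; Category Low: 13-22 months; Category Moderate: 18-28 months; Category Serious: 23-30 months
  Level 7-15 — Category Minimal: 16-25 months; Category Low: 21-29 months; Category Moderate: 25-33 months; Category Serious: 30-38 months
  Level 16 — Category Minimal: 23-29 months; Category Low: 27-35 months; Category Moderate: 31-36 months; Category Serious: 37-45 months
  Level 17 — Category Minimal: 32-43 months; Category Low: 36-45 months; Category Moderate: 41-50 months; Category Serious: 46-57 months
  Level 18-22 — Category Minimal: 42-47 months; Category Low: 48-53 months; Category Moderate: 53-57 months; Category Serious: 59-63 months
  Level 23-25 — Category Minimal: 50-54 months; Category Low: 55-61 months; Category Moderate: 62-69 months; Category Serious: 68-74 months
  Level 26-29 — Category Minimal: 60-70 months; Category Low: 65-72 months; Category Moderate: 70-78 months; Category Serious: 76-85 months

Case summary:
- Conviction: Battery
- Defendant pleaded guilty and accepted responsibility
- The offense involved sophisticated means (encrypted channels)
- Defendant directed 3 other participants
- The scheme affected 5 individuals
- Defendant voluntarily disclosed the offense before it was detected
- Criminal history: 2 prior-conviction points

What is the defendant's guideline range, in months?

Base offense level for battery: 17.
A1 applies (level before this adjustment is 17 ≥ 13, so +3): 17 + 3 = 20.
A2 applies: 20 − 3 = 17.
A3 applies (level before this adjustment is 17 ≥ 7, so +4): 17 + 4 = 21.
A4 applies: 21 + 3 = 24.
A5 applies: 24 − 1 = 23.
Final offense level: 23.
Criminal history: 2 prior points → Category Minimal (0-4).
Level 23 falls in the 23-25 band.
Grid: Level 23-25 × Category Minimal = 50-54 months.

50-54 months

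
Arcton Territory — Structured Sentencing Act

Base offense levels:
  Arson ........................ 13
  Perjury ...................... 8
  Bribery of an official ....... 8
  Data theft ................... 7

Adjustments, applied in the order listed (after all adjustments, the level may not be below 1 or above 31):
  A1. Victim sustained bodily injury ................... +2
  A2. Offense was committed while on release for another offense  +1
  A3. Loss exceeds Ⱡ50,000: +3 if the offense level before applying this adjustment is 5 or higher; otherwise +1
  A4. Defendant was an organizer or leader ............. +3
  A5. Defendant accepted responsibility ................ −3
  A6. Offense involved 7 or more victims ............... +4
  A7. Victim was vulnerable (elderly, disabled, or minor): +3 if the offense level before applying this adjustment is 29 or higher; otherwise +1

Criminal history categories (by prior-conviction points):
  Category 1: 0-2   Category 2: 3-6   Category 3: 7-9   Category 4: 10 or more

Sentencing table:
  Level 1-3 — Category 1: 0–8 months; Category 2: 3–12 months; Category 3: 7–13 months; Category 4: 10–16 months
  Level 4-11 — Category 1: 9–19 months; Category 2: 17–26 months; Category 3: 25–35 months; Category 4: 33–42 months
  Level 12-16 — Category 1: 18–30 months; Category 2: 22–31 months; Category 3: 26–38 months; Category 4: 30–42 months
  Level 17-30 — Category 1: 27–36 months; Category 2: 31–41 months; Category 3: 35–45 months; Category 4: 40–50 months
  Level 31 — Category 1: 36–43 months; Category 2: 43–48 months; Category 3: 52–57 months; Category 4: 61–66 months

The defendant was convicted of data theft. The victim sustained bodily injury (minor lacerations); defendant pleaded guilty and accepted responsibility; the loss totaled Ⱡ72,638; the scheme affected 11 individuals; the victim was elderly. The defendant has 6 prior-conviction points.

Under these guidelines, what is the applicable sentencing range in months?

22-31 months

Base offense level for data theft: 7.
A1 applies: 7 + 2 = 9.
A3 applies (level before this adjustment is 9 ≥ 5, so +3): 9 + 3 = 12.
A5 applies: 12 − 3 = 9.
A6 applies: 9 + 4 = 13.
A7 applies (level before this adjustment is 13 < 29, so +1): 13 + 1 = 14.
Final offense level: 14.
Criminal history: 6 prior points → Category 2 (3-6).
Level 14 falls in the 12-16 band.
Grid: Level 12-16 × Category 2 = 22-31 months.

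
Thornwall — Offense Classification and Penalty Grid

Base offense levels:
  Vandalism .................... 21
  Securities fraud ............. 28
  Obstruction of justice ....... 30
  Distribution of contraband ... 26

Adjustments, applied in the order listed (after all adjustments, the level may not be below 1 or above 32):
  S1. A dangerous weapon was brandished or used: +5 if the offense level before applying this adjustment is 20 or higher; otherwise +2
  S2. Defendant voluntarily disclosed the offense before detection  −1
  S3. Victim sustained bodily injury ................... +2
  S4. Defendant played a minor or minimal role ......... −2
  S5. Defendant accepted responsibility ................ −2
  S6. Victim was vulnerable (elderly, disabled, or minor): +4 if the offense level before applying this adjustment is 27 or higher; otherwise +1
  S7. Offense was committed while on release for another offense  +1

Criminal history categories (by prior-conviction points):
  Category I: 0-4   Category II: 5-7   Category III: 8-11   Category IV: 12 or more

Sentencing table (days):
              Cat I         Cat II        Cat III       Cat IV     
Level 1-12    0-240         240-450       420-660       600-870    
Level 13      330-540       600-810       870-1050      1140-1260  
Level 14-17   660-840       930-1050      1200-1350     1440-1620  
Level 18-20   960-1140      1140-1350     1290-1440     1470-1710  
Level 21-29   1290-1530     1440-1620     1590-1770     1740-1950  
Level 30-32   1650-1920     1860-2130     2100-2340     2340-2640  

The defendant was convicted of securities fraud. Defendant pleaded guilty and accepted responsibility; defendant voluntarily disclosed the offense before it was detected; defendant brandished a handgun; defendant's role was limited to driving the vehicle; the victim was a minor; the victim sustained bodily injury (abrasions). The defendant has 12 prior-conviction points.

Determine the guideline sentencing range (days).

Base offense level for securities fraud: 28.
S1 applies (level before this adjustment is 28 ≥ 20, so +5): 28 + 5 = 33.
S2 applies: 33 − 1 = 32.
S3 applies: 32 + 2 = 34.
S4 applies: 34 − 2 = 32.
S5 applies: 32 − 2 = 30.
S6 applies (level before this adjustment is 30 ≥ 27, so +4): 30 + 4 = 34.
Level 34 exceeds the maximum of 32; capped at 32.
Final offense level: 32.
Criminal history: 12 prior points → Category IV (12+).
Level 32 falls in the 30-32 band.
Grid: Level 30-32 × Category IV = 2340-2640 days.

2340-2640 days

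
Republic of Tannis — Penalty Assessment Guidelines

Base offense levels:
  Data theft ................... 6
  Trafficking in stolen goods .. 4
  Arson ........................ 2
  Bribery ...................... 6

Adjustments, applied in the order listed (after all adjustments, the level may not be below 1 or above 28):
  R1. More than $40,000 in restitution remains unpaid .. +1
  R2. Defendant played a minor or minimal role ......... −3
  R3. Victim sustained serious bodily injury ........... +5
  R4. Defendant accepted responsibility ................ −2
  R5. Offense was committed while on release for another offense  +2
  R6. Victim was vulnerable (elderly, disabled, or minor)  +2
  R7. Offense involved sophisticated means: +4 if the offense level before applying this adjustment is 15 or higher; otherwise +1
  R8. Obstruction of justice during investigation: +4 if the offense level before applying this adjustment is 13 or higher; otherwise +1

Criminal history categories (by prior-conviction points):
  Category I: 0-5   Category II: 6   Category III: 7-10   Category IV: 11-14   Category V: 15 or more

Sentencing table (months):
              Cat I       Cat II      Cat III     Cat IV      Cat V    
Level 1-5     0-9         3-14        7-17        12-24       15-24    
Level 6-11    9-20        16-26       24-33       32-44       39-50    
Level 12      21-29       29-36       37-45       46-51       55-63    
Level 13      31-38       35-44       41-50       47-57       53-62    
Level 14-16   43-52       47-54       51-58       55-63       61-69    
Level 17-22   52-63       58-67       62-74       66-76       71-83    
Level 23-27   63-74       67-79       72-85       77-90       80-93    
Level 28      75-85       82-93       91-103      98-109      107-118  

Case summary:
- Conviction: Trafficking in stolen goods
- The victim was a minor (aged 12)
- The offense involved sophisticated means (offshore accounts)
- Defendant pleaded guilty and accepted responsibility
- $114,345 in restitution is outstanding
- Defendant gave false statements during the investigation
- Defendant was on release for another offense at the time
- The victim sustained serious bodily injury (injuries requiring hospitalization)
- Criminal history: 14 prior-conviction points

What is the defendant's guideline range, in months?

Base offense level for trafficking in stolen goods: 4.
R1 applies: 4 + 1 = 5.
R2 does not apply.
R3 applies: 5 + 5 = 10.
R4 applies: 10 − 2 = 8.
R5 applies: 8 + 2 = 10.
R6 applies: 10 + 2 = 12.
R7 applies (level before this adjustment is 12 < 15, so +1): 12 + 1 = 13.
R8 applies (level before this adjustment is 13 ≥ 13, so +4): 13 + 4 = 17.
Final offense level: 17.
Criminal history: 14 prior points → Category IV (11-14).
Level 17 falls in the 17-22 band.
Grid: Level 17-22 × Category IV = 66-76 months.

66-76 months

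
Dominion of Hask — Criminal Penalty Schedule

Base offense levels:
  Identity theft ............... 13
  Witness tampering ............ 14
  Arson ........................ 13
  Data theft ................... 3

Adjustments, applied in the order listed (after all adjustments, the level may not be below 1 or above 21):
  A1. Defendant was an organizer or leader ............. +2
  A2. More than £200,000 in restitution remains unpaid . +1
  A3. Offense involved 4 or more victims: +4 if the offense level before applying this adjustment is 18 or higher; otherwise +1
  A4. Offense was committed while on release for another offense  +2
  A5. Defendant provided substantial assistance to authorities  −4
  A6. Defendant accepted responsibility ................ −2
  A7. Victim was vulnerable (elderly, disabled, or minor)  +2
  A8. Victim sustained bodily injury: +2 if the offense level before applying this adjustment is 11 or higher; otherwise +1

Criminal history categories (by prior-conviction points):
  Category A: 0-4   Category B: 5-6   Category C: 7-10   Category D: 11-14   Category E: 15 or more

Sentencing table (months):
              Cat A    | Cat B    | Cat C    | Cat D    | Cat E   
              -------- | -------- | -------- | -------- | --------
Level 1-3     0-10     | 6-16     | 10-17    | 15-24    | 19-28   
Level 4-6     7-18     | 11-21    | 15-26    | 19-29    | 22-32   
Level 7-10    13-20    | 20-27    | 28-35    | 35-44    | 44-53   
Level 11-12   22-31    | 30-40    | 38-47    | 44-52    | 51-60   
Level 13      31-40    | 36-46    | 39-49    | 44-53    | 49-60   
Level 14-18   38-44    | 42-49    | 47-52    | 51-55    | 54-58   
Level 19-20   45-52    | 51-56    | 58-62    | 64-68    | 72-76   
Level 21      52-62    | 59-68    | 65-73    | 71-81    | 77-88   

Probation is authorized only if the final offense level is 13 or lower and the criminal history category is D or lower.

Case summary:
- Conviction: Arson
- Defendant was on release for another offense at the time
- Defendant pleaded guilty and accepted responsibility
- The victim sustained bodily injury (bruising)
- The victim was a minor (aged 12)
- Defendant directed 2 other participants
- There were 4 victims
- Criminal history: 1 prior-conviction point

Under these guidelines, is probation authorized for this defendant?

Base offense level for arson: 13.
A1 applies: 13 + 2 = 15.
A3 applies (level before this adjustment is 15 < 18, so +1): 15 + 1 = 16.
A4 applies: 16 + 2 = 18.
A5 does not apply.
A6 applies: 18 − 2 = 16.
A7 applies: 16 + 2 = 18.
A8 applies (level before this adjustment is 18 ≥ 11, so +2): 18 + 2 = 20.
Final offense level: 20.
Criminal history: 1 prior point → Category A (0-4).
Level 20 falls in the 19-20 band.
Grid: Level 19-20 × Category A = 45-52 months.
Probation check: level 20 > 13 and category A ≤ D → not eligible.

No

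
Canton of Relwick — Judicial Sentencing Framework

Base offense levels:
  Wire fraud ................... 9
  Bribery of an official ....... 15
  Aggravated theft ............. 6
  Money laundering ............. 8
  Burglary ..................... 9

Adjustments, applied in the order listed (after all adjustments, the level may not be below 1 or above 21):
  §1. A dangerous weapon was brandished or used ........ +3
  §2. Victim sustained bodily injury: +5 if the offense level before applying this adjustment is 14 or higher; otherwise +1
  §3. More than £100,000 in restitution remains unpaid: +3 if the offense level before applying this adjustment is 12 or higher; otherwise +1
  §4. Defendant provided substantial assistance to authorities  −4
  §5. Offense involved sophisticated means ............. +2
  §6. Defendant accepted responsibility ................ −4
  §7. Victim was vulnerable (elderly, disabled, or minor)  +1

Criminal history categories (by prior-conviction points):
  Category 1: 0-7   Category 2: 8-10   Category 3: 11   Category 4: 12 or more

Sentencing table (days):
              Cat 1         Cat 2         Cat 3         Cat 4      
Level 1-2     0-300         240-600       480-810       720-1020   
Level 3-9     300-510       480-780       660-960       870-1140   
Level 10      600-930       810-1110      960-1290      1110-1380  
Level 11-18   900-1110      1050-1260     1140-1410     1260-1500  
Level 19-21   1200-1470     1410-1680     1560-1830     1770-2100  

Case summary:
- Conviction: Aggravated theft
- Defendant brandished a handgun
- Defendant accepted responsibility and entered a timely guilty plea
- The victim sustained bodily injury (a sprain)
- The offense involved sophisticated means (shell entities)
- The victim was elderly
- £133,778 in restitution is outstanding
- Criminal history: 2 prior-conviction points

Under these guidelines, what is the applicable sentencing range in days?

600-930 days

Base offense level for aggravated theft: 6.
§1 applies: 6 + 3 = 9.
§2 applies (level before this adjustment is 9 < 14, so +1): 9 + 1 = 10.
§3 applies (level before this adjustment is 10 < 12, so +1): 10 + 1 = 11.
§4 does not apply.
§5 applies: 11 + 2 = 13.
§6 applies: 13 − 4 = 9.
§7 applies: 9 + 1 = 10.
Final offense level: 10.
Criminal history: 2 prior points → Category 1 (0-7).
Level 10 falls in the 10 band.
Grid: Level 10 × Category 1 = 600-930 days.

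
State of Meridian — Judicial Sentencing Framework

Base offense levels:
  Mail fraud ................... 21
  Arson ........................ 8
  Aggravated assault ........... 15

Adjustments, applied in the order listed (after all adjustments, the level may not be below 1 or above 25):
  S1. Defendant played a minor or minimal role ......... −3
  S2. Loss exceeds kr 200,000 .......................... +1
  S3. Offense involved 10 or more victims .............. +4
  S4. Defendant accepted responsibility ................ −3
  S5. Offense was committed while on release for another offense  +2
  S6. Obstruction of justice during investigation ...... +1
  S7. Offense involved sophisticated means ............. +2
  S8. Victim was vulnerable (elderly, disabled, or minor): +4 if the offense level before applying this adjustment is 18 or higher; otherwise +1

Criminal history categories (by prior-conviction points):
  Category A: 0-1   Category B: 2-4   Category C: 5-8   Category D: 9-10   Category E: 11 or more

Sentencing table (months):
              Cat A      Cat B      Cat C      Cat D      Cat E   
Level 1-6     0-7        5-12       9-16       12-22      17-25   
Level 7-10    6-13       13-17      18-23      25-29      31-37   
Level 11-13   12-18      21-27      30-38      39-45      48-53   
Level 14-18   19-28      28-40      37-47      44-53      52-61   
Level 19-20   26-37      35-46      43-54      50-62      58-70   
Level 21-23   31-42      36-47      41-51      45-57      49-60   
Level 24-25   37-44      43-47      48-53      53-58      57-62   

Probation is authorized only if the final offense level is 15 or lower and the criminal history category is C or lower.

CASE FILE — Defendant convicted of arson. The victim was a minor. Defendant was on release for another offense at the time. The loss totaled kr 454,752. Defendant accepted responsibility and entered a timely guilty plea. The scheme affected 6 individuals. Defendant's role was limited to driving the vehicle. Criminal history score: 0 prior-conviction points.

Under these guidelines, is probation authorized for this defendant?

Yes

Base offense level for arson: 8.
S1 applies: 8 − 3 = 5.
S2 applies: 5 + 1 = 6.
S3 does not apply.
S4 applies: 6 − 3 = 3.
S5 applies: 3 + 2 = 5.
S6 does not apply.
S8 applies (level before this adjustment is 5 < 18, so +1): 5 + 1 = 6.
Final offense level: 6.
Criminal history: 0 prior points → Category A (0-1).
Level 6 falls in the 1-6 band.
Grid: Level 1-6 × Category A = 0-7 months.
Probation check: level 6 ≤ 15 and category A ≤ C → eligible.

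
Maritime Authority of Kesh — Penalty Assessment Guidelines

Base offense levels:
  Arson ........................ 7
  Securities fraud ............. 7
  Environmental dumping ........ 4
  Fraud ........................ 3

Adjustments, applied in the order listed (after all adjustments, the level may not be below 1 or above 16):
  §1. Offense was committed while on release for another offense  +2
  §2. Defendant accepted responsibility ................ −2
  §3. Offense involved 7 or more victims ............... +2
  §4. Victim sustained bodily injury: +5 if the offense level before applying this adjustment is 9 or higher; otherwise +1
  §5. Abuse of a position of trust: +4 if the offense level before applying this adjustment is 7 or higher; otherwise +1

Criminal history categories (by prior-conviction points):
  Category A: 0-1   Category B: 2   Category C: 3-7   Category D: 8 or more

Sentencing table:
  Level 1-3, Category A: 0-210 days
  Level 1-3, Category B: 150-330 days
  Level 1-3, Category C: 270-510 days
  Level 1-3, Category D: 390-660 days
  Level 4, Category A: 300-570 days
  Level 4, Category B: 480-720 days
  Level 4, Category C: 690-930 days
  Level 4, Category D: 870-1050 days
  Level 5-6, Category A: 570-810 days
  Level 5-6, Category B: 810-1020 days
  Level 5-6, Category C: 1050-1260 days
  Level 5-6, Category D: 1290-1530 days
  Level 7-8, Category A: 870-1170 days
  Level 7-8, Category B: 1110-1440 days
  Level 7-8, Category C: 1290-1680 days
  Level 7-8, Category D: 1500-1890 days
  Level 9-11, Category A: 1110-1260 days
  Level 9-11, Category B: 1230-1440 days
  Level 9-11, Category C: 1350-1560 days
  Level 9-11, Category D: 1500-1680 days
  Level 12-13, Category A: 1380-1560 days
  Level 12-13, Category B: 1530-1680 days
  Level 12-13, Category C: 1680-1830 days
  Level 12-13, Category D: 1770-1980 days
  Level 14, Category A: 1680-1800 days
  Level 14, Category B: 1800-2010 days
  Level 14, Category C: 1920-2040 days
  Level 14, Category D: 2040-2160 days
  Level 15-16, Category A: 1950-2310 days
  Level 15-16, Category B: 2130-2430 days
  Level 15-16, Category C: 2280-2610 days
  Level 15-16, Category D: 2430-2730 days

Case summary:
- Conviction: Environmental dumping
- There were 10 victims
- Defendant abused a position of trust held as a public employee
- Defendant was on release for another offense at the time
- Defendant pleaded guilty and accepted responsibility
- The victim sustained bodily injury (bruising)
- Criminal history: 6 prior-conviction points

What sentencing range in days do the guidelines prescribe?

Base offense level for environmental dumping: 4.
§1 applies: 4 + 2 = 6.
§2 applies: 6 − 2 = 4.
§3 applies: 4 + 2 = 6.
§4 applies (level before this adjustment is 6 < 9, so +1): 6 + 1 = 7.
§5 applies (level before this adjustment is 7 ≥ 7, so +4): 7 + 4 = 11.
Final offense level: 11.
Criminal history: 6 prior points → Category C (3-7).
Level 11 falls in the 9-11 band.
Grid: Level 9-11 × Category C = 1350-1560 days.

1350-1560 days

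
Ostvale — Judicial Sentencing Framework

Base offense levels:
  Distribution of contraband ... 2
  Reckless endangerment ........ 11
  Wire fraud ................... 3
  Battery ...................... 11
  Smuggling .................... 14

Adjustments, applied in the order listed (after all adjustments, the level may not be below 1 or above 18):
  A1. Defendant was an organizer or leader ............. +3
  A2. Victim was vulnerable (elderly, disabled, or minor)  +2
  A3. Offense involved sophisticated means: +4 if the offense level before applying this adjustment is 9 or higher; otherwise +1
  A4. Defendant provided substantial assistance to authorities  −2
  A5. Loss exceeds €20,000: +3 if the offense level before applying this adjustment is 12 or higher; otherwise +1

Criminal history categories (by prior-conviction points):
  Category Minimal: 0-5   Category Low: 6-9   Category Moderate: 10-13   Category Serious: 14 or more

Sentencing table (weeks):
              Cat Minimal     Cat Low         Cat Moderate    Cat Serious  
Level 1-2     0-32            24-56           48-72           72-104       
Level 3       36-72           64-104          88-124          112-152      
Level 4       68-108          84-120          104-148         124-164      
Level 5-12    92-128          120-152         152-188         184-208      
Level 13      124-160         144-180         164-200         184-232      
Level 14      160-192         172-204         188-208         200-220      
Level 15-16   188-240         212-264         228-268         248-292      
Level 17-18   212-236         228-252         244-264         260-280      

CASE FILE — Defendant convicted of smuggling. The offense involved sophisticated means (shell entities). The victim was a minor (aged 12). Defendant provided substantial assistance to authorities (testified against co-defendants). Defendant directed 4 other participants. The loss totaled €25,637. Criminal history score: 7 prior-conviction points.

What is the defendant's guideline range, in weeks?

228-252 weeks

Base offense level for smuggling: 14.
A1 applies: 14 + 3 = 17.
A2 applies: 17 + 2 = 19.
A3 applies (level before this adjustment is 19 ≥ 9, so +4): 19 + 4 = 23.
A4 applies: 23 − 2 = 21.
A5 applies (level before this adjustment is 21 ≥ 12, so +3): 21 + 3 = 24.
Level 24 exceeds the maximum of 18; capped at 18.
Final offense level: 18.
Criminal history: 7 prior points → Category Low (6-9).
Level 18 falls in the 17-18 band.
Grid: Level 17-18 × Category Low = 228-252 weeks.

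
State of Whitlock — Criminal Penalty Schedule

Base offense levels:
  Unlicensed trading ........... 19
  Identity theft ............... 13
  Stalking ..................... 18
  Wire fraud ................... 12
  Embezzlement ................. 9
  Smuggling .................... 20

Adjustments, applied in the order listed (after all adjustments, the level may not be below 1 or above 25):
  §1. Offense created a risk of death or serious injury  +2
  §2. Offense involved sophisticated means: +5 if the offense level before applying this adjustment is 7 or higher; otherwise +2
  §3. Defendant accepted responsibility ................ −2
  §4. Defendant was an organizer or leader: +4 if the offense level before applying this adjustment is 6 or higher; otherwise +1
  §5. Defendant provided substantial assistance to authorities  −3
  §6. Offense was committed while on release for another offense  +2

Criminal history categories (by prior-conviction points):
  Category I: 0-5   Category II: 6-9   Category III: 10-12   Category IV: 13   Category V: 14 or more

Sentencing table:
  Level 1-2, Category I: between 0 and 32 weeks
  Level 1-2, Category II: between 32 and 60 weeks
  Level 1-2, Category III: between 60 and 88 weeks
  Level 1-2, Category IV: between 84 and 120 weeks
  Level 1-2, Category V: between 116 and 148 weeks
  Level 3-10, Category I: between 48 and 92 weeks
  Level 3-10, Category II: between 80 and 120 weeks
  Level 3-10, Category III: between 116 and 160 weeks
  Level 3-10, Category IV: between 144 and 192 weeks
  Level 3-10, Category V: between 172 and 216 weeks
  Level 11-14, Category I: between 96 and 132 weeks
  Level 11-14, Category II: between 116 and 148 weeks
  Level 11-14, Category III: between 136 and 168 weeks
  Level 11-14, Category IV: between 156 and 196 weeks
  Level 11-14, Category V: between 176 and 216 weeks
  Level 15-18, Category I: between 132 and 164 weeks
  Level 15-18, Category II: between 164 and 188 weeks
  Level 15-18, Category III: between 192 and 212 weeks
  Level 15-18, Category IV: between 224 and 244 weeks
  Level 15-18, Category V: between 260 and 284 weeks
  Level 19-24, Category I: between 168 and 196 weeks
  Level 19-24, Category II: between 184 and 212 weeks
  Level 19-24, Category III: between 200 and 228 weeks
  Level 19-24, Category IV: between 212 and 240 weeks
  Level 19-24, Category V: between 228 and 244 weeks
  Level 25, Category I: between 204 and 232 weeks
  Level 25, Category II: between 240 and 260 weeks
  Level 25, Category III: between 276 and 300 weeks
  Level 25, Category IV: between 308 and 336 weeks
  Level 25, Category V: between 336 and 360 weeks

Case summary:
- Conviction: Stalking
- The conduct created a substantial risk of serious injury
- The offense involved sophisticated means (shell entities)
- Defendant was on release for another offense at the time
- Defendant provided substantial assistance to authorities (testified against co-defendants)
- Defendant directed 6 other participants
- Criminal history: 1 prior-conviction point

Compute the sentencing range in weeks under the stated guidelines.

Base offense level for stalking: 18.
§1 applies: 18 + 2 = 20.
§2 applies (level before this adjustment is 20 ≥ 7, so +5): 20 + 5 = 25.
§3 does not apply.
§4 applies (level before this adjustment is 25 ≥ 6, so +4): 25 + 4 = 29.
§5 applies: 29 − 3 = 26.
§6 applies: 26 + 2 = 28.
Level 28 exceeds the maximum of 25; capped at 25.
Final offense level: 25.
Criminal history: 1 prior point → Category I (0-5).
Level 25 falls in the 25 band.
Grid: Level 25 × Category I = 204-232 weeks.

204-232 weeks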